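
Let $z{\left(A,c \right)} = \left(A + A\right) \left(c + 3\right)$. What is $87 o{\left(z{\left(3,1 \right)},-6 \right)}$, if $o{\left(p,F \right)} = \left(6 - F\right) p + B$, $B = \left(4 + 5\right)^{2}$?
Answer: $32103$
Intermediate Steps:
$z{\left(A,c \right)} = 2 A \left(3 + c\right)$
$B = 81$ ($B = 9^{2} = 81$)
$o{\left(p,F \right)} = 81 + p \left(6 - F\right)$ ($o{\left(p,F \right)} = \left(6 - F\right) p + 81 = p \left(6 - F\right) + 81 = 81 + p \left(6 - F\right)$)
$87 o{\left(z{\left(3,1 \right)},-6 \right)} = 87 \left(81 + 6 \cdot 2 \cdot 3 \left(3 + 1\right) - - 6 \cdot 2 \cdot 3 \left(3 + 1\right)\right) = 87 \left(81 + 6 \cdot 2 \cdot 3 \cdot 4 - - 6 \cdot 2 \cdot 3 \cdot 4\right) = 87 \left(81 + 6 \cdot 24 - \left(-6\right) 24\right) = 87 \left(81 + 144 + 144\right) = 87 \cdot 369 = 32103$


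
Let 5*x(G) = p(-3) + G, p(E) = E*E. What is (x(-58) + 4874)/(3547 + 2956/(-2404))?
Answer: 442937/322880 ≈ 1.3718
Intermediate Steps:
p(E) = E²
x(G) = 9/5 + G/5 (x(G) = ((-3)² + G)/5 = (9 + G)/5 = 9/5 + G/5)
(x(-58) + 4874)/(3547 + 2956/(-2404)) = ((9/5 + (⅕)*(-58)) + 4874)/(3547 + 2956/(-2404)) = ((9/5 - 58/5) + 4874)/(3547 + 2956*(-1/2404)) = (-49/5 + 4874)/(3547 - 739/601) = 24321/(5*(2131008/601)) = (24321/5)*(601/2131008) = 442937/322880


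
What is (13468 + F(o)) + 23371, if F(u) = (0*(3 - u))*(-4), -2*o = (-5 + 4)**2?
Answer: 36839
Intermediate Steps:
o = -1/2 (o = -(-5 + 4)**2/2 = -1/2*(-1)**2 = -1/2*1 = -1/2 ≈ -0.50000)
F(u) = 0 (F(u) = 0*(-4) = 0)
(13468 + F(o)) + 23371 = (13468 + 0) + 23371 = 13468 + 23371 = 36839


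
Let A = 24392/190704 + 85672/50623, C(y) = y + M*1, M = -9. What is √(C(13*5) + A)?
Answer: √84200644453330808718/1206751074 ≈ 7.6040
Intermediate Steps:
C(y) = -9 + y (C(y) = y - 9*1 = y - 9 = -9 + y)
A = 2196598663/1206751074 (A = 24392*(1/190704) + 85672*(1/50623) = 3049/23838 + 85672/50623 = 2196598663/1206751074 ≈ 1.8203)
√(C(13*5) + A) = √((-9 + 13*5) + 2196598663/1206751074) = √((-9 + 65) + 2196598663/1206751074) = √(56 + 2196598663/1206751074) = √(69774658807/1206751074) = √84200644453330808718/1206751074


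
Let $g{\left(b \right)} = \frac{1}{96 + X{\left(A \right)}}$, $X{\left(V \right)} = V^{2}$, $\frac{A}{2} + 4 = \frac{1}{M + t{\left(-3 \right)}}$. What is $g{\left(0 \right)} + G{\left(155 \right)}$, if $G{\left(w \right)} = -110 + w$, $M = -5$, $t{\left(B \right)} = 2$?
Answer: $\frac{69309}{1540} \approx 45.006$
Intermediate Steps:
$A = - \frac{26}{3}$ ($A = -8 + \frac{2}{-5 + 2} = -8 + \frac{2}{-3} = -8 + 2 \left(- \frac{1}{3}\right) = -8 - \frac{2}{3} = - \frac{26}{3} \approx -8.6667$)
$g{\left(b \right)} = \frac{9}{1540}$ ($g{\left(b \right)} = \frac{1}{96 + \left(- \frac{26}{3}\right)^{2}} = \frac{1}{96 + \frac{676}{9}} = \frac{1}{\frac{1540}{9}} = \frac{9}{1540}$)
$g{\left(0 \right)} + G{\left(155 \right)} = \frac{9}{1540} + \left(-110 + 155\right) = \frac{9}{1540} + 45 = \frac{69309}{1540}$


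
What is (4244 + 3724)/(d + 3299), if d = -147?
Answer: 498/197 ≈ 2.5279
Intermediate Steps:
(4244 + 3724)/(d + 3299) = (4244 + 3724)/(-147 + 3299) = 7968/3152 = 7968*(1/3152) = 498/197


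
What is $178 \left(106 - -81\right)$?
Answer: $33286$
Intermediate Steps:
$178 \left(106 - -81\right) = 178 \left(106 + 81\right) = 178 \cdot 187 = 33286$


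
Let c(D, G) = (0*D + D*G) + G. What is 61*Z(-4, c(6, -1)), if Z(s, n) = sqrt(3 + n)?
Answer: 122*I ≈ 122.0*I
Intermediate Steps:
c(D, G) = G + D*G (c(D, G) = (0 + D*G) + G = D*G + G = G + D*G)
61*Z(-4, c(6, -1)) = 61*sqrt(3 - (1 + 6)) = 61*sqrt(3 - 1*7) = 61*sqrt(3 - 7) = 61*sqrt(-4) = 61*(2*I) = 122*I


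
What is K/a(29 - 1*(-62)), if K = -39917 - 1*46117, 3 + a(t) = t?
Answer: -43017/44 ≈ -977.66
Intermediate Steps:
a(t) = -3 + t
K = -86034 (K = -39917 - 46117 = -86034)
K/a(29 - 1*(-62)) = -86034/(-3 + (29 - 1*(-62))) = -86034/(-3 + (29 + 62)) = -86034/(-3 + 91) = -86034/88 = -86034*1/88 = -43017/44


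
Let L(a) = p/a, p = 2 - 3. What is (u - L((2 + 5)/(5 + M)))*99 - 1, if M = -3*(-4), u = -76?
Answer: -50992/7 ≈ -7284.6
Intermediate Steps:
M = 12
p = -1
L(a) = -1/a
(u - L((2 + 5)/(5 + M)))*99 - 1 = (-76 - (-1)/((2 + 5)/(5 + 12)))*99 - 1 = (-76 - (-1)/(7/17))*99 - 1 = (-76 - (-1)/(7*(1/17)))*99 - 1 = (-76 - (-1)/7/17)*99 - 1 = (-76 - (-1)*17/7)*99 - 1 = (-76 - 1*(-17/7))*99 - 1 = (-76 + 17/7)*99 - 1 = -515/7*99 - 1 = -50985/7 - 1 = -50992/7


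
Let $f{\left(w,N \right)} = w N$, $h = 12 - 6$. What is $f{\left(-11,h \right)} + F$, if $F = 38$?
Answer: $-28$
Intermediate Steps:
$h = 6$ ($h = 12 - 6 = 6$)
$f{\left(w,N \right)} = N w$
$f{\left(-11,h \right)} + F = 6 \left(-11\right) + 38 = -66 + 38 = -28$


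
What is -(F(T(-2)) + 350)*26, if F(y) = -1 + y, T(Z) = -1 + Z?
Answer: -8996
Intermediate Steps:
-(F(T(-2)) + 350)*26 = -((-1 + (-1 - 2)) + 350)*26 = -((-1 - 3) + 350)*26 = -(-4 + 350)*26 = -346*26 = -1*8996 = -8996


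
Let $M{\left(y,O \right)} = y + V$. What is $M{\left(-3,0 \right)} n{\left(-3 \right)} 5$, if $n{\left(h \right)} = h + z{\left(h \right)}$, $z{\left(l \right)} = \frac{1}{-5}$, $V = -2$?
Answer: $80$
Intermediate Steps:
$z{\left(l \right)} = - \frac{1}{5}$
$n{\left(h \right)} = - \frac{1}{5} + h$ ($n{\left(h \right)} = h - \frac{1}{5} = - \frac{1}{5} + h$)
$M{\left(y,O \right)} = -2 + y$ ($M{\left(y,O \right)} = y - 2 = -2 + y$)
$M{\left(-3,0 \right)} n{\left(-3 \right)} 5 = \left(-2 - 3\right) \left(- \frac{1}{5} - 3\right) 5 = \left(-5\right) \left(- \frac{16}{5}\right) 5 = 16 \cdot 5 = 80$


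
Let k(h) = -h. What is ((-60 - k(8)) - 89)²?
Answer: 19881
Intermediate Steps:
((-60 - k(8)) - 89)² = ((-60 - (-1)*8) - 89)² = ((-60 - 1*(-8)) - 89)² = ((-60 + 8) - 89)² = (-52 - 89)² = (-141)² = 19881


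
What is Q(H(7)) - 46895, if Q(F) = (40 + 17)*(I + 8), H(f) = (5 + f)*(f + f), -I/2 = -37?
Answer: -42221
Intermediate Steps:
I = 74 (I = -2*(-37) = 74)
H(f) = 2*f*(5 + f) (H(f) = (5 + f)*(2*f) = 2*f*(5 + f))
Q(F) = 4674 (Q(F) = (40 + 17)*(74 + 8) = 57*82 = 4674)
Q(H(7)) - 46895 = 4674 - 46895 = -42221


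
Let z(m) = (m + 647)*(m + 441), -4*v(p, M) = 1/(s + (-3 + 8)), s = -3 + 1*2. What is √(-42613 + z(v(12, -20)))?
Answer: √62117377/16 ≈ 492.59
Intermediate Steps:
s = -1 (s = -3 + 2 = -1)
v(p, M) = -1/16 (v(p, M) = -1/(4*(-1 + (-3 + 8))) = -1/(4*(-1 + 5)) = -¼/4 = -¼*¼ = -1/16)
z(m) = (441 + m)*(647 + m) (z(m) = (647 + m)*(441 + m) = (441 + m)*(647 + m))
√(-42613 + z(v(12, -20))) = √(-42613 + (285327 + (-1/16)² + 1088*(-1/16))) = √(-42613 + (285327 + 1/256 - 68)) = √(-42613 + 73026305/256) = √(62117377/256) = √62117377/16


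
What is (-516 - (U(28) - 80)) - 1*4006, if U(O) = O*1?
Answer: -4470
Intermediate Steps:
U(O) = O
(-516 - (U(28) - 80)) - 1*4006 = (-516 - (28 - 80)) - 1*4006 = (-516 - 1*(-52)) - 4006 = (-516 + 52) - 4006 = -464 - 4006 = -4470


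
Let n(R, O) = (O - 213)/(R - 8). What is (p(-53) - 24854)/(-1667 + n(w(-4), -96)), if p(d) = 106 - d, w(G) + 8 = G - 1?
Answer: 172865/11566 ≈ 14.946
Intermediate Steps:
w(G) = -9 + G (w(G) = -8 + (G - 1) = -8 + (-1 + G) = -9 + G)
n(R, O) = (-213 + O)/(-8 + R)
(p(-53) - 24854)/(-1667 + n(w(-4), -96)) = ((106 - 1*(-53)) - 24854)/(-1667 + (-213 - 96)/(-8 + (-9 - 4))) = ((106 + 53) - 24854)/(-1667 - 309/(-8 - 13)) = (159 - 24854)/(-1667 - 309/(-21)) = -24695/(-1667 - 1/21*(-309)) = -24695/(-1667 + 103/7) = -24695/(-11566/7) = -24695*(-7/11566) = 172865/11566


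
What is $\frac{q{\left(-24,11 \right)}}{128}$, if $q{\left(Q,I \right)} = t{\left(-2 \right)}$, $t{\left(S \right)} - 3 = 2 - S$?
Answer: $\frac{7}{128} \approx 0.054688$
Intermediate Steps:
$t{\left(S \right)} = 5 - S$ ($t{\left(S \right)} = 3 - \left(-2 + S\right) = 5 - S$)
$q{\left(Q,I \right)} = 7$ ($q{\left(Q,I \right)} = 5 - -2 = 5 + 2 = 7$)
$\frac{q{\left(-24,11 \right)}}{128} = \frac{7}{128}$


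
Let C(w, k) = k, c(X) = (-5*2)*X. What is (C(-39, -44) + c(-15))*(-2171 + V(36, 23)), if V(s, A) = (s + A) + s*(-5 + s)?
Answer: -105576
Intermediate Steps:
c(X) = -10*X
V(s, A) = A + s + s*(-5 + s) (V(s, A) = (A + s) + s*(-5 + s) = A + s + s*(-5 + s))
(C(-39, -44) + c(-15))*(-2171 + V(36, 23)) = (-44 - 10*(-15))*(-2171 + (23 + 36² - 4*36)) = (-44 + 150)*(-2171 + (23 + 1296 - 144)) = 106*(-2171 + 1175) = 106*(-996) = -105576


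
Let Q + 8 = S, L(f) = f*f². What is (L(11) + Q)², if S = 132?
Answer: 2117025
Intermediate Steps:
L(f) = f³
Q = 124 (Q = -8 + 132 = 124)
(L(11) + Q)² = (11³ + 124)² = (1331 + 124)² = 1455² = 2117025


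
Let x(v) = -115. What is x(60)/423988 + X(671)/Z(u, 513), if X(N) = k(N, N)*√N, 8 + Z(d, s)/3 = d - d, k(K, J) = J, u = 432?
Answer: -115/423988 - 671*√671/24 ≈ -724.22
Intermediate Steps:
Z(d, s) = -24 (Z(d, s) = -24 + 3*(d - d) = -24 + 3*0 = -24 + 0 = -24)
X(N) = N^(3/2) (X(N) = N*√N = N^(3/2))
x(60)/423988 + X(671)/Z(u, 513) = -115/423988 + 671^(3/2)/(-24) = -115*1/423988 + (671*√671)*(-1/24) = -115/423988 - 671*√671/24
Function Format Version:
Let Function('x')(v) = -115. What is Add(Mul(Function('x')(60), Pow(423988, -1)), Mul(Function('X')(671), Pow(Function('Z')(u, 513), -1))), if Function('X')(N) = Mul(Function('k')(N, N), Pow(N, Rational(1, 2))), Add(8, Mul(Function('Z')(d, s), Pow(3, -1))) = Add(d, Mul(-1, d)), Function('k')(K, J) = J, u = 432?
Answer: Add(Rational(-115, 423988), Mul(Rational(-671, 24), Pow(671, Rational(1, 2)))) ≈ -724.22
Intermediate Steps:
Function('Z')(d, s) = -24 (Function('Z')(d, s) = Add(-24, Mul(3, Add(d, Mul(-1, d)))) = Add(-24, Mul(3, 0)) = Add(-24, 0) = -24)
Function('X')(N) = Pow(N, Rational(3, 2)) (Function('X')(N) = Mul(N, Pow(N, Rational(1, 2))) = Pow(N, Rational(3, 2)))
Add(Mul(Function('x')(60), Pow(423988, -1)), Mul(Function('X')(671), Pow(Function('Z')(u, 513), -1))) = Add(Mul(-115, Pow(423988, -1)), Mul(Pow(671, Rational(3, 2)), Pow(-24, -1))) = Add(Mul(-115, Rational(1, 423988)), Mul(Mul(671, Pow(671, Rational(1, 2))), Rational(-1, 24))) = Add(Rational(-115, 423988), Mul(Rational(-671, 24), Pow(671, Rational(1, 2))))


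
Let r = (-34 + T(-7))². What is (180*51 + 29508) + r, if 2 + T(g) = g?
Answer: 40537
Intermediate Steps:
T(g) = -2 + g
r = 1849 (r = (-34 + (-2 - 7))² = (-34 - 9)² = (-43)² = 1849)
(180*51 + 29508) + r = (180*51 + 29508) + 1849 = (9180 + 29508) + 1849 = 38688 + 1849 = 40537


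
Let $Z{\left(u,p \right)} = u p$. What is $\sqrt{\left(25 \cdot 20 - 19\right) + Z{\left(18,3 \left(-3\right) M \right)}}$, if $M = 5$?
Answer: $i \sqrt{329} \approx 18.138 i$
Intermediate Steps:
$Z{\left(u,p \right)} = p u$
$\sqrt{\left(25 \cdot 20 - 19\right) + Z{\left(18,3 \left(-3\right) M \right)}} = \sqrt{\left(25 \cdot 20 - 19\right) + 3 \left(-3\right) 5 \cdot 18} = \sqrt{\left(500 - 19\right) + \left(-9\right) 5 \cdot 18} = \sqrt{481 - 810} = \sqrt{-329} = i \sqrt{329}$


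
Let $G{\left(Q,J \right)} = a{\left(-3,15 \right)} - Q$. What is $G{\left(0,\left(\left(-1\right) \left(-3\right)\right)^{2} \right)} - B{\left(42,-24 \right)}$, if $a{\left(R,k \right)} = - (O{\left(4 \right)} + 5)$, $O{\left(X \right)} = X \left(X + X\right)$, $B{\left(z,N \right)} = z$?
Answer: $-79$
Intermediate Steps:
$O{\left(X \right)} = 2 X^{2}$ ($O{\left(X \right)} = X 2 X = 2 X^{2}$)
$a{\left(R,k \right)} = -37$ ($a{\left(R,k \right)} = - (2 \cdot 4^{2} + 5) = - (2 \cdot 16 + 5) = - (32 + 5) = \left(-1\right) 37 = -37$)
$G{\left(Q,J \right)} = -37 - Q$
$G{\left(0,\left(\left(-1\right) \left(-3\right)\right)^{2} \right)} - B{\left(42,-24 \right)} = \left(-37 - 0\right) - 42 = \left(-37 + 0\right) - 42 = -37 - 42 = -79$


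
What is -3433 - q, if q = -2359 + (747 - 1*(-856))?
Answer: -2677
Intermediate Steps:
q = -756 (q = -2359 + (747 + 856) = -2359 + 1603 = -756)
-3433 - q = -3433 - 1*(-756) = -3433 + 756 = -2677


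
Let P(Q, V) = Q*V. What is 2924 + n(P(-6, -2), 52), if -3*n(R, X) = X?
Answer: 8720/3 ≈ 2906.7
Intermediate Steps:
n(R, X) = -X/3
2924 + n(P(-6, -2), 52) = 2924 - ⅓*52 = 2924 - 52/3 = 8720/3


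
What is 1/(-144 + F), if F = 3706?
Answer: 1/3562 ≈ 0.00028074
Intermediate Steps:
1/(-144 + F) = 1/(-144 + 3706) = 1/3562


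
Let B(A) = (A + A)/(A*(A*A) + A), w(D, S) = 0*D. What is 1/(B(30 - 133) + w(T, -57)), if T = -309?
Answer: 5305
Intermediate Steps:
w(D, S) = 0
B(A) = 2*A/(A + A³) (B(A) = (2*A)/(A*A² + A) = (2*A)/(A³ + A) = (2*A)/(A + A³) = 2*A/(A + A³))
1/(B(30 - 133) + w(T, -57)) = 1/(2/(1 + (30 - 133)²) + 0) = 1/(2/(1 + (-103)²) + 0) = 1/(2/(1 + 10609) + 0) = 1/(2/10610 + 0) = 1/(2*(1/10610) + 0) = 1/(1/5305 + 0) = 1/(1/5305) = 5305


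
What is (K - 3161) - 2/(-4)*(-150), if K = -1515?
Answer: -4751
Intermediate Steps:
(K - 3161) - 2/(-4)*(-150) = (-1515 - 3161) - 2/(-4)*(-150) = -4676 - 2*(-¼)*(-150) = -4676 + (½)*(-150) = -4676 - 75 = -4751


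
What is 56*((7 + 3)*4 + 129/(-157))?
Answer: 344456/157 ≈ 2194.0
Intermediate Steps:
56*((7 + 3)*4 + 129/(-157)) = 56*(10*4 + 129*(-1/157)) = 56*(40 - 129/157) = 56*(6151/157) = 344456/157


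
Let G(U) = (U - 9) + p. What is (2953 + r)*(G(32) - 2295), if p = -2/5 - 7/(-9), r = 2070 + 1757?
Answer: -46204796/3 ≈ -1.5402e+7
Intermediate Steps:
r = 3827
p = 17/45 (p = -2*1/5 - 7*(-1/9) = -2/5 + 7/9 = 17/45 ≈ 0.37778)
G(U) = -388/45 + U (G(U) = (U - 9) + 17/45 = (-9 + U) + 17/45 = -388/45 + U)
(2953 + r)*(G(32) - 2295) = (2953 + 3827)*((-388/45 + 32) - 2295) = 6780*(1052/45 - 2295) = 6780*(-102223/45) = -46204796/3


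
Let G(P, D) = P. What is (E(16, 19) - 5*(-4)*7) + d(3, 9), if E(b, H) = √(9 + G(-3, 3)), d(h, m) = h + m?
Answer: 152 + √6 ≈ 154.45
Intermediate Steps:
E(b, H) = √6 (E(b, H) = √(9 - 3) = √6)
(E(16, 19) - 5*(-4)*7) + d(3, 9) = (√6 - 5*(-4)*7) + (3 + 9) = (√6 + 20*7) + 12 = (√6 + 140) + 12 = (140 + √6) + 12 = 152 + √6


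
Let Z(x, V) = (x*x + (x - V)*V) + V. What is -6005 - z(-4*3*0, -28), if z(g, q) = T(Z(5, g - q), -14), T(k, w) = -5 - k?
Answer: -6591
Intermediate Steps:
Z(x, V) = V + x² + V*(x - V) (Z(x, V) = (x² + V*(x - V)) + V = V + x² + V*(x - V))
z(g, q) = -30 + (g - q)² - 6*g + 6*q (z(g, q) = -5 - ((g - q) + 5² - (g - q)² + (g - q)*5) = -5 - ((g - q) + 25 - (g - q)² + (-5*q + 5*g)) = -5 - (25 - (g - q)² - 6*q + 6*g) = -5 + (-25 + (g - q)² - 6*g + 6*q) = -30 + (g - q)² - 6*g + 6*q)
-6005 - z(-4*3*0, -28) = -6005 - (-30 + (-4*3*0 - 1*(-28))² - 6*(-4*3)*0 + 6*(-28)) = -6005 - (-30 + (-12*0 + 28)² - (-72)*0 - 168) = -6005 - (-30 + (0 + 28)² - 6*0 - 168) = -6005 - (-30 + 28² + 0 - 168) = -6005 - (-30 + 784 + 0 - 168) = -6005 - 1*586 = -6005 - 586 = -6591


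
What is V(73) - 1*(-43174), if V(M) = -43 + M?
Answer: 43204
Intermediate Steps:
V(73) - 1*(-43174) = (-43 + 73) - 1*(-43174) = 30 + 43174 = 43204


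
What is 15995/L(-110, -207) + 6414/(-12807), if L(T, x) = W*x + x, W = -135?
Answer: 2992937/39471174 ≈ 0.075826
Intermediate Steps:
L(T, x) = -134*x (L(T, x) = -135*x + x = -134*x)
15995/L(-110, -207) + 6414/(-12807) = 15995/((-134*(-207))) + 6414/(-12807) = 15995/27738 + 6414*(-1/12807) = 15995*(1/27738) - 2138/4269 = 15995/27738 - 2138/4269 = 2992937/39471174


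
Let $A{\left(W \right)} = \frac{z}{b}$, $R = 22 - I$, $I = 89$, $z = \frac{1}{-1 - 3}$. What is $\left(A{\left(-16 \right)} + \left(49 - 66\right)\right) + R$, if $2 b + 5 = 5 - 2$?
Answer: $- \frac{335}{4} \approx -83.75$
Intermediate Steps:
$z = - \frac{1}{4}$ ($z = \frac{1}{-4} = - \frac{1}{4} \approx -0.25$)
$b = -1$ ($b = - \frac{5}{2} + \frac{5 - 2}{2} = - \frac{5}{2} + \frac{1}{2} \cdot 3 = - \frac{5}{2} + \frac{3}{2} = -1$)
$R = -67$ ($R = 22 - 89 = -67$)
$A{\left(W \right)} = \frac{1}{4}$ ($A{\left(W \right)} = - \frac{1}{4 \left(-1\right)} = \left(- \frac{1}{4}\right) \left(-1\right) = \frac{1}{4}$)
$\left(A{\left(-16 \right)} + \left(49 - 66\right)\right) + R = \left(\frac{1}{4} + \left(49 - 66\right)\right) - 67 = \left(\frac{1}{4} - 17\right) - 67 = - \frac{67}{4} - 67 = - \frac{335}{4}$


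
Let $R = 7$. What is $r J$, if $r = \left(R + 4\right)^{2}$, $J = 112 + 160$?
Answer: $32912$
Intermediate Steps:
$J = 272$
$r = 121$ ($r = \left(7 + 4\right)^{2} = 11^{2} = 121$)
$r J = 121 \cdot 272 = 32912$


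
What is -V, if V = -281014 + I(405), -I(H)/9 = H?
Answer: 284659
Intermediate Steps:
I(H) = -9*H
V = -284659 (V = -281014 - 9*405 = -281014 - 3645 = -284659)
-V = -1*(-284659) = 284659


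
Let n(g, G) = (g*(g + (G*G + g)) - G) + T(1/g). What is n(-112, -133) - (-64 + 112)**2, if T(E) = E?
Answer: -219324113/112 ≈ -1.9583e+6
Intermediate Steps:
n(g, G) = 1/g - G + g*(G**2 + 2*g) (n(g, G) = (g*(g + (G*G + g)) - G) + 1/g = (g*(g + (G**2 + g)) - G) + 1/g = (g*(g + (g + G**2)) - G) + 1/g = (g*(G**2 + 2*g) - G) + 1/g = (-G + g*(G**2 + 2*g)) + 1/g = 1/g - G + g*(G**2 + 2*g))
n(-112, -133) - (-64 + 112)**2 = (1/(-112) - 1*(-133) + 2*(-112)**2 - 112*(-133)**2) - (-64 + 112)**2 = (-1/112 + 133 + 2*12544 - 112*17689) - 1*48**2 = (-1/112 + 133 + 25088 - 1981168) - 1*2304 = -219066065/112 - 2304 = -219324113/112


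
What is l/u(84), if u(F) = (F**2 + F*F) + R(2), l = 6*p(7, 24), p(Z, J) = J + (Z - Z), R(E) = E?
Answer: 72/7057 ≈ 0.010203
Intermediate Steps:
p(Z, J) = J (p(Z, J) = J + 0 = J)
l = 144 (l = 6*24 = 144)
u(F) = 2 + 2*F**2 (u(F) = (F**2 + F*F) + 2 = (F**2 + F**2) + 2 = 2*F**2 + 2 = 2 + 2*F**2)
l/u(84) = 144/(2 + 2*84**2) = 144/(2 + 2*7056) = 144/(2 + 14112) = 144/14114 = 144*(1/14114) = 72/7057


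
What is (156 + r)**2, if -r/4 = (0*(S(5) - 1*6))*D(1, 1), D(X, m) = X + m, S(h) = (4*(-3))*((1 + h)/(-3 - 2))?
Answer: 24336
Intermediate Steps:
S(h) = 12/5 + 12*h/5 (S(h) = -12*(1 + h)/(-5) = -12*(1 + h)*(-1)/5 = -12*(-1/5 - h/5) = 12/5 + 12*h/5)
r = 0 (r = -4*0*((12/5 + (12/5)*5) - 1*6)*(1 + 1) = -4*0*((12/5 + 12) - 6)*2 = -4*0*(72/5 - 6)*2 = -4*0*(42/5)*2 = -0*2 = -4*0 = 0)
(156 + r)**2 = (156 + 0)**2 = 156**2 = 24336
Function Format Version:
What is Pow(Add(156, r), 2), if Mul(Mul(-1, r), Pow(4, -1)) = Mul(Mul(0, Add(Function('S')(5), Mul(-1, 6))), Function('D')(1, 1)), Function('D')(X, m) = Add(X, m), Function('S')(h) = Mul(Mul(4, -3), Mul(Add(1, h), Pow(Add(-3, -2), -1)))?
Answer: 24336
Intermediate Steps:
Function('S')(h) = Add(Rational(12, 5), Mul(Rational(12, 5), h)) (Function('S')(h) = Mul(-12, Mul(Add(1, h), Pow(-5, -1))) = Mul(-12, Mul(Add(1, h), Rational(-1, 5))) = Mul(-12, Add(Rational(-1, 5), Mul(Rational(-1, 5), h))) = Add(Rational(12, 5), Mul(Rational(12, 5), h)))
r = 0 (r = Mul(-4, Mul(Mul(0, Add(Add(Rational(12, 5), Mul(Rational(12, 5), 5)), Mul(-1, 6))), Add(1, 1))) = Mul(-4, Mul(Mul(0, Add(Add(Rational(12, 5), 12), -6)), 2)) = Mul(-4, Mul(Mul(0, Add(Rational(72, 5), -6)), 2)) = Mul(-4, Mul(Mul(0, Rational(42, 5)), 2)) = Mul(-4, Mul(0, 2)) = Mul(-4, 0) = 0)
Pow(Add(156, r), 2) = Pow(Add(156, 0), 2) = Pow(156, 2) = 24336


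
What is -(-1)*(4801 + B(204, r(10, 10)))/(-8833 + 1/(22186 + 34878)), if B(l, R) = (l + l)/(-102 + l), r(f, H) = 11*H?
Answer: -274192520/504046311 ≈ -0.54398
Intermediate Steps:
B(l, R) = 2*l/(-102 + l) (B(l, R) = (2*l)/(-102 + l) = 2*l/(-102 + l))
-(-1)*(4801 + B(204, r(10, 10)))/(-8833 + 1/(22186 + 34878)) = -(-1)*(4801 + 2*204/(-102 + 204))/(-8833 + 1/(22186 + 34878)) = -(-1)*(4801 + 2*204/102)/(-8833 + 1/57064) = -(-1)*(4801 + 2*204*(1/102))/(-8833 + 1/57064) = -(-1)*(4801 + 4)/(-504046311/57064) = -(-1)*4805*(-57064/504046311) = -(-1)*(-274192520)/504046311 = -1*274192520/504046311 = -274192520/504046311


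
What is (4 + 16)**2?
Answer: 400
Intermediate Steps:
(4 + 16)**2 = 20**2 = 400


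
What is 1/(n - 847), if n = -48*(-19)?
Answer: 1/65 ≈ 0.015385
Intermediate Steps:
n = 912
1/(n - 847) = 1/(912 - 847) = 1/65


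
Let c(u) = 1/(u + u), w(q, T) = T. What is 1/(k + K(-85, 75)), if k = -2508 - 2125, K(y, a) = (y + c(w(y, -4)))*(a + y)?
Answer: -4/15127 ≈ -0.00026443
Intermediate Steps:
c(u) = 1/(2*u)
K(y, a) = (-1/8 + y)*(a + y) (K(y, a) = (y + (1/2)/(-4))*(a + y) = (y + (1/2)*(-1/4))*(a + y) = (y - 1/8)*(a + y) = (-1/8 + y)*(a + y))
k = -4633
1/(k + K(-85, 75)) = 1/(-4633 + ((-85)**2 - 1/8*75 - 1/8*(-85) + 75*(-85))) = 1/(-4633 + (7225 - 75/8 + 85/8 - 6375)) = 1/(-4633 + 3405/4) = 1/(-15127/4) = -4/15127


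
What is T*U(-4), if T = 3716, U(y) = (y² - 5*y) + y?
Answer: 118912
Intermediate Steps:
U(y) = y² - 4*y
T*U(-4) = 3716*(-4*(-4 - 4)) = 3716*(-4*(-8)) = 3716*32 = 118912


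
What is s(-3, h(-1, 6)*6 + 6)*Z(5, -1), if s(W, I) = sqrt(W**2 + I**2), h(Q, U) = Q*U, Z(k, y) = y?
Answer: -3*sqrt(101) ≈ -30.150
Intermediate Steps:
s(W, I) = sqrt(I**2 + W**2)
s(-3, h(-1, 6)*6 + 6)*Z(5, -1) = sqrt((-1*6*6 + 6)**2 + (-3)**2)*(-1) = sqrt((-6*6 + 6)**2 + 9)*(-1) = sqrt((-36 + 6)**2 + 9)*(-1) = sqrt((-30)**2 + 9)*(-1) = sqrt(900 + 9)*(-1) = sqrt(909)*(-1) = (3*sqrt(101))*(-1) = -3*sqrt(101)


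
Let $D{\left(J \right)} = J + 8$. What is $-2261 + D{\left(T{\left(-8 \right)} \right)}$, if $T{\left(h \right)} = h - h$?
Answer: $-2253$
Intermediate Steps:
$T{\left(h \right)} = 0$
$D{\left(J \right)} = 8 + J$
$-2261 + D{\left(T{\left(-8 \right)} \right)} = -2261 + \left(8 + 0\right) = -2261 + 8 = -2253$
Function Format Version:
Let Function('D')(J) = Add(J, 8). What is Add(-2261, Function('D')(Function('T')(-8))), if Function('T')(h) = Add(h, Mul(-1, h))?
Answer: -2253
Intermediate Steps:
Function('T')(h) = 0
Function('D')(J) = Add(8, J)
Add(-2261, Function('D')(Function('T')(-8))) = Add(-2261, Add(8, 0)) = Add(-2261, 8) = -2253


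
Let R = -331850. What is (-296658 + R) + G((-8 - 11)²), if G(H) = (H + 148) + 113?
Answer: -627886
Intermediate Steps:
G(H) = 261 + H (G(H) = (148 + H) + 113 = 261 + H)
(-296658 + R) + G((-8 - 11)²) = (-296658 - 331850) + (261 + (-8 - 11)²) = -628508 + (261 + (-19)²) = -628508 + (261 + 361) = -628508 + 622 = -627886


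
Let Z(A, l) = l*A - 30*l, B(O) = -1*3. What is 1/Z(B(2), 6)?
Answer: -1/198 ≈ -0.0050505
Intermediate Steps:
B(O) = -3
Z(A, l) = -30*l + A*l (Z(A, l) = A*l - 30*l = -30*l + A*l)
1/Z(B(2), 6) = 1/(6*(-30 - 3)) = 1/(6*(-33)) = 1/(-198) = -1/198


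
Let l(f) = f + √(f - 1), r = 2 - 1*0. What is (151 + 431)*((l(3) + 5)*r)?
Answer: 9312 + 1164*√2 ≈ 10958.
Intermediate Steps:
r = 2 (r = 2 + 0 = 2)
l(f) = f + √(-1 + f)
(151 + 431)*((l(3) + 5)*r) = (151 + 431)*(((3 + √(-1 + 3)) + 5)*2) = 582*(((3 + √2) + 5)*2) = 582*((8 + √2)*2) = 582*(16 + 2*√2) = 9312 + 1164*√2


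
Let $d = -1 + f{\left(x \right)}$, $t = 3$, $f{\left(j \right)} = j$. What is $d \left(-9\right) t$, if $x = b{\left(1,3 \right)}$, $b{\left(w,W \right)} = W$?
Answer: $-54$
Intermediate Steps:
$x = 3$
$d = 2$ ($d = -1 + 3 = 2$)
$d \left(-9\right) t = 2 \left(-9\right) 3 = \left(-18\right) 3 = -54$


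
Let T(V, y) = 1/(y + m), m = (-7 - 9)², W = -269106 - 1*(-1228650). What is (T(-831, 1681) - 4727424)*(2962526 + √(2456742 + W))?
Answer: -27127910682764962/1937 - 9157020287*√3416286/1937 ≈ -1.4014e+13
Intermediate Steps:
W = 959544 (W = -269106 + 1228650 = 959544)
m = 256 (m = (-16)² = 256)
T(V, y) = 1/(256 + y) (T(V, y) = 1/(y + 256) = 1/(256 + y))
(T(-831, 1681) - 4727424)*(2962526 + √(2456742 + W)) = (1/(256 + 1681) - 4727424)*(2962526 + √(2456742 + 959544)) = (1/1937 - 4727424)*(2962526 + √3416286) = -9157020287*(2962526 + √3416286)/1937 = -27127910682764962/1937 - 9157020287*√3416286/1937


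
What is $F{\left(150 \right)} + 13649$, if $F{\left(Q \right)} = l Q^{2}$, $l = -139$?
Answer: $-3113851$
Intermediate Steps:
$F{\left(Q \right)} = - 139 Q^{2}$
$F{\left(150 \right)} + 13649 = - 139 \cdot 150^{2} + 13649 = \left(-139\right) 22500 + 13649 = -3127500 + 13649 = -3113851$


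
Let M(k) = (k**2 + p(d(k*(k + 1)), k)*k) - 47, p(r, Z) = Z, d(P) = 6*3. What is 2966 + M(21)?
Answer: 3801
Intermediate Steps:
d(P) = 18
M(k) = -47 + 2*k**2 (M(k) = (k**2 + k*k) - 47 = (k**2 + k**2) - 47 = 2*k**2 - 47 = -47 + 2*k**2)
2966 + M(21) = 2966 + (-47 + 2*21**2) = 2966 + (-47 + 2*441) = 2966 + (-47 + 882) = 2966 + 835 = 3801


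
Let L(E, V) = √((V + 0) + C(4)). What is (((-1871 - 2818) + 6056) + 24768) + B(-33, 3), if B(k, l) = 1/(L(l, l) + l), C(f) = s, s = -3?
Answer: 78406/3 ≈ 26135.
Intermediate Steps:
C(f) = -3
L(E, V) = √(-3 + V) (L(E, V) = √((V + 0) - 3) = √(V - 3) = √(-3 + V))
B(k, l) = 1/(l + √(-3 + l)) (B(k, l) = 1/(√(-3 + l) + l) = 1/(l + √(-3 + l)))
(((-1871 - 2818) + 6056) + 24768) + B(-33, 3) = (((-1871 - 2818) + 6056) + 24768) + 1/(3 + √(-3 + 3)) = ((-4689 + 6056) + 24768) + 1/(3 + √0) = (1367 + 24768) + 1/(3 + 0) = 26135 + 1/3 = 26135 + ⅓ = 78406/3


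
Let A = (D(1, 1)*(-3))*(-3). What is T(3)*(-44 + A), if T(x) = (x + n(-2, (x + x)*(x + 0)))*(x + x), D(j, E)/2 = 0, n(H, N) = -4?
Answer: 264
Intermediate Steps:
D(j, E) = 0 (D(j, E) = 2*0 = 0)
T(x) = 2*x*(-4 + x) (T(x) = (x - 4)*(x + x) = (-4 + x)*(2*x) = 2*x*(-4 + x))
A = 0 (A = (0*(-3))*(-3) = 0*(-3) = 0)
T(3)*(-44 + A) = (2*3*(-4 + 3))*(-44 + 0) = (2*3*(-1))*(-44) = -6*(-44) = 264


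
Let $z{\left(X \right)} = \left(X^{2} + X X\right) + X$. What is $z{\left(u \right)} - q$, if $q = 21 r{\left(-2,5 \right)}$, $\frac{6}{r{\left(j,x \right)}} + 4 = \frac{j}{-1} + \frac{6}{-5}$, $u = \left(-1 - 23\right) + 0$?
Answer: $\frac{9339}{8} \approx 1167.4$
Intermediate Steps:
$u = -24$ ($u = -24 + 0 = -24$)
$r{\left(j,x \right)} = \frac{6}{- \frac{26}{5} - j}$ ($r{\left(j,x \right)} = \frac{6}{-4 + \left(\frac{j}{-1} + \frac{6}{-5}\right)} = \frac{6}{-4 + \left(j \left(-1\right) + 6 \left(- \frac{1}{5}\right)\right)} = \frac{6}{-4 - \left(\frac{6}{5} + j\right)} = \frac{6}{- \frac{26}{5} - j}$)
$z{\left(X \right)} = X + 2 X^{2}$ ($z{\left(X \right)} = \left(X^{2} + X^{2}\right) + X = 2 X^{2} + X = X + 2 X^{2}$)
$q = - \frac{315}{8}$ ($q = 21 \left(- \frac{30}{26 + 5 \left(-2\right)}\right) = 21 \left(- \frac{30}{26 - 10}\right) = 21 \left(- \frac{30}{16}\right) = 21 \left(\left(-30\right) \frac{1}{16}\right) = 21 \left(- \frac{15}{8}\right) = - \frac{315}{8} \approx -39.375$)
$z{\left(u \right)} - q = - 24 \left(1 + 2 \left(-24\right)\right) - - \frac{315}{8} = - 24 \left(1 - 48\right) + \frac{315}{8} = \left(-24\right) \left(-47\right) + \frac{315}{8} = 1128 + \frac{315}{8} = \frac{9339}{8}$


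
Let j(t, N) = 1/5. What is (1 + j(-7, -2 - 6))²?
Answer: 36/25 ≈ 1.4400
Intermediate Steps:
j(t, N) = ⅕
(1 + j(-7, -2 - 6))² = (1 + ⅕)² = (6/5)² = 36/25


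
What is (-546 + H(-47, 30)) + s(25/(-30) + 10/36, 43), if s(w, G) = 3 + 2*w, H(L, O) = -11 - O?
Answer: -5266/9 ≈ -585.11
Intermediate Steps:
(-546 + H(-47, 30)) + s(25/(-30) + 10/36, 43) = (-546 + (-11 - 1*30)) + (3 + 2*(25/(-30) + 10/36)) = (-546 + (-11 - 30)) + (3 + 2*(25*(-1/30) + 10*(1/36))) = (-546 - 41) + (3 + 2*(-⅚ + 5/18)) = -587 + (3 + 2*(-5/9)) = -587 + (3 - 10/9) = -587 + 17/9 = -5266/9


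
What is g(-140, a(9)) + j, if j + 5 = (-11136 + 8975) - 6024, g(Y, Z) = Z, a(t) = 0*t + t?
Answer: -8181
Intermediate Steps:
a(t) = t (a(t) = 0 + t = t)
j = -8190 (j = -5 + ((-11136 + 8975) - 6024) = -5 + (-2161 - 6024) = -5 - 8185 = -8190)
g(-140, a(9)) + j = 9 - 8190 = -8181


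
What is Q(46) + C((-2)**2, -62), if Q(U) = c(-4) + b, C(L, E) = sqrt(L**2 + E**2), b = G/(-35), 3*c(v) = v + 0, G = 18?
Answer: -194/105 + 2*sqrt(965) ≈ 60.281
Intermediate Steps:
c(v) = v/3 (c(v) = (v + 0)/3 = v/3)
b = -18/35 (b = 18/(-35) = 18*(-1/35) = -18/35 ≈ -0.51429)
C(L, E) = sqrt(E**2 + L**2)
Q(U) = -194/105 (Q(U) = (1/3)*(-4) - 18/35 = -4/3 - 18/35 = -194/105)
Q(46) + C((-2)**2, -62) = -194/105 + sqrt((-62)**2 + ((-2)**2)**2) = -194/105 + sqrt(3844 + 4**2) = -194/105 + sqrt(3844 + 16) = -194/105 + sqrt(3860) = -194/105 + 2*sqrt(965)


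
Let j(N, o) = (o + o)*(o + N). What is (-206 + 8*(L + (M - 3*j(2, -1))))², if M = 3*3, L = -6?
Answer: 17956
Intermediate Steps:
j(N, o) = 2*o*(N + o) (j(N, o) = (2*o)*(N + o) = 2*o*(N + o))
M = 9
(-206 + 8*(L + (M - 3*j(2, -1))))² = (-206 + 8*(-6 + (9 - 6*(-1)*(2 - 1))))² = (-206 + 8*(-6 + (9 - 6*(-1))))² = (-206 + 8*(-6 + (9 - 3*(-2))))² = (-206 + 8*(-6 + (9 + 6)))² = (-206 + 8*(-6 + 15))² = (-206 + 8*9)² = (-206 + 72)² = (-134)² = 17956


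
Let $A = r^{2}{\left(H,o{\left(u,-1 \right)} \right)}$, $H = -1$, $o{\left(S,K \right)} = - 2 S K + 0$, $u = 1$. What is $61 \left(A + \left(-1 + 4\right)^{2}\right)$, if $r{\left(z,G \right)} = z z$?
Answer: $610$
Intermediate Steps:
$o{\left(S,K \right)} = - 2 K S$ ($o{\left(S,K \right)} = - 2 K S + 0 = - 2 K S$)
$r{\left(z,G \right)} = z^{2}$
$A = 1$ ($A = \left(\left(-1\right)^{2}\right)^{2} = 1^{2} = 1$)
$61 \left(A + \left(-1 + 4\right)^{2}\right) = 61 \left(1 + \left(-1 + 4\right)^{2}\right) = 61 \left(1 + 3^{2}\right) = 61 \left(1 + 9\right) = 61 \cdot 10 = 610$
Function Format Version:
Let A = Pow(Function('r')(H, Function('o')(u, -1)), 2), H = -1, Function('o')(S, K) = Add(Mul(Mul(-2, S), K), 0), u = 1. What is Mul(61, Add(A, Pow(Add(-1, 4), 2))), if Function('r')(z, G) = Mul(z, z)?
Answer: 610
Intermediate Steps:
Function('o')(S, K) = Mul(-2, K, S) (Function('o')(S, K) = Add(Mul(-2, K, S), 0) = Mul(-2, K, S))
Function('r')(z, G) = Pow(z, 2)
A = 1 (A = Pow(Pow(-1, 2), 2) = Pow(1, 2) = 1)
Mul(61, Add(A, Pow(Add(-1, 4), 2))) = Mul(61, Add(1, Pow(Add(-1, 4), 2))) = Mul(61, Add(1, Pow(3, 2))) = Mul(61, Add(1, 9)) = Mul(61, 10) = 610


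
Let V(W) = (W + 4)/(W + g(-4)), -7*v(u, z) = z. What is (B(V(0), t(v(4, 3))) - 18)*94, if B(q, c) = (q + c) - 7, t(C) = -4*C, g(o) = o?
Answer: -15980/7 ≈ -2282.9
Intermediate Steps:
v(u, z) = -z/7
V(W) = (4 + W)/(-4 + W) (V(W) = (W + 4)/(W - 4) = (4 + W)/(-4 + W))
B(q, c) = -7 + c + q (B(q, c) = (c + q) - 7 = -7 + c + q)
(B(V(0), t(v(4, 3))) - 18)*94 = ((-7 - (-4)*3/7 + (4 + 0)/(-4 + 0)) - 18)*94 = ((-7 - 4*(-3/7) + 4/(-4)) - 18)*94 = ((-7 + 12/7 - 1/4*4) - 18)*94 = ((-7 + 12/7 - 1) - 18)*94 = (-44/7 - 18)*94 = -170/7*94 = -15980/7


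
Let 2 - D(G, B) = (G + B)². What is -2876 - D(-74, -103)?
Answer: 28451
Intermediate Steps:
D(G, B) = 2 - (B + G)² (D(G, B) = 2 - (G + B)² = 2 - (B + G)²)
-2876 - D(-74, -103) = -2876 - (2 - (-103 - 74)²) = -2876 - (2 - 1*(-177)²) = -2876 - (2 - 1*31329) = -2876 - (2 - 31329) = -2876 - 1*(-31327) = -2876 + 31327 = 28451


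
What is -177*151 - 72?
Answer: -26799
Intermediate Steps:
-177*151 - 72 = -26727 - 72 = -26799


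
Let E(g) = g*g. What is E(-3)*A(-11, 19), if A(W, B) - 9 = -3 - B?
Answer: -117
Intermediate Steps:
A(W, B) = 6 - B (A(W, B) = 9 + (-3 - B) = 6 - B)
E(g) = g²
E(-3)*A(-11, 19) = (-3)²*(6 - 1*19) = 9*(6 - 19) = 9*(-13) = -117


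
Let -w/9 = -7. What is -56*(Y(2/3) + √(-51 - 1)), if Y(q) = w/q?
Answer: -5292 - 112*I*√13 ≈ -5292.0 - 403.82*I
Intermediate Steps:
w = 63 (w = -9*(-7) = 63)
Y(q) = 63/q
-56*(Y(2/3) + √(-51 - 1)) = -56*(63/((2/3)) + √(-51 - 1)) = -56*(63/((2*(⅓))) + √(-52)) = -56*(63/(⅔) + 2*I*√13) = -56*(63*(3/2) + 2*I*√13) = -56*(189/2 + 2*I*√13) = -5292 - 112*I*√13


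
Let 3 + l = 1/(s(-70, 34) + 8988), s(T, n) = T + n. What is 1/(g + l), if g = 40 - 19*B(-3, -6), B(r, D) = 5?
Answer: -8952/519215 ≈ -0.017241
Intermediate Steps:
l = -26855/8952 (l = -3 + 1/((-70 + 34) + 8988) = -3 + 1/(-36 + 8988) = -3 + 1/8952 = -26855/8952 ≈ -2.9999)
g = -55 (g = 40 - 19*5 = 40 - 95 = -55)
1/(g + l) = 1/(-55 - 26855/8952) = 1/(-519215/8952) = -8952/519215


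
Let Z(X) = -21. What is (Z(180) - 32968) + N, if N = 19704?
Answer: -13285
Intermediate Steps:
(Z(180) - 32968) + N = (-21 - 32968) + 19704 = -32989 + 19704 = -13285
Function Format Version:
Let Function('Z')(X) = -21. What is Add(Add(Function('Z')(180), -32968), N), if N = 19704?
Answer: -13285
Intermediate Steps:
Add(Add(Function('Z')(180), -32968), N) = Add(Add(-21, -32968), 19704) = Add(-32989, 19704) = -13285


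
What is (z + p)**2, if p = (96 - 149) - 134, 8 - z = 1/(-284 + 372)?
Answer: 248157009/7744 ≈ 32045.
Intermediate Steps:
z = 703/88 (z = 8 - 1/(-284 + 372) = 8 - 1/88 = 703/88 ≈ 7.9886)
p = -187 (p = -53 - 134 = -187)
(z + p)**2 = (703/88 - 187)**2 = (-15753/88)**2 = 248157009/7744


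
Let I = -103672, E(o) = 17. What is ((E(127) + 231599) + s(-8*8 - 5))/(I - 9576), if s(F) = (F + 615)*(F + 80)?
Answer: -118811/56624 ≈ -2.0982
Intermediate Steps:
s(F) = (80 + F)*(615 + F) (s(F) = (615 + F)*(80 + F) = (80 + F)*(615 + F))
((E(127) + 231599) + s(-8*8 - 5))/(I - 9576) = ((17 + 231599) + (49200 + (-8*8 - 5)² + 695*(-8*8 - 5)))/(-103672 - 9576) = (231616 + (49200 + (-64 - 5)² + 695*(-64 - 5)))/(-113248) = (231616 + (49200 + (-69)² + 695*(-69)))*(-1/113248) = (231616 + (49200 + 4761 - 47955))*(-1/113248) = (231616 + 6006)*(-1/113248) = 237622*(-1/113248) = -118811/56624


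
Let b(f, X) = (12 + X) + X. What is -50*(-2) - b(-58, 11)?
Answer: 66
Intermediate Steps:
b(f, X) = 12 + 2*X
-50*(-2) - b(-58, 11) = -50*(-2) - (12 + 2*11) = 100 - (12 + 22) = 100 - 1*34 = 100 - 34 = 66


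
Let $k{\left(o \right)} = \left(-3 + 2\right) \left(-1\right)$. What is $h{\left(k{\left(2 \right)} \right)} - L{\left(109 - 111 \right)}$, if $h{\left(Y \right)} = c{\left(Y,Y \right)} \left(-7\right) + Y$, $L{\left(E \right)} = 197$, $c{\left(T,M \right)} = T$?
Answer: $-203$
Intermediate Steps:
$k{\left(o \right)} = 1$ ($k{\left(o \right)} = \left(-1\right) \left(-1\right) = 1$)
$h{\left(Y \right)} = - 6 Y$ ($h{\left(Y \right)} = Y \left(-7\right) + Y = - 7 Y + Y = - 6 Y$)
$h{\left(k{\left(2 \right)} \right)} - L{\left(109 - 111 \right)} = \left(-6\right) 1 - 197 = -6 - 197 = -203$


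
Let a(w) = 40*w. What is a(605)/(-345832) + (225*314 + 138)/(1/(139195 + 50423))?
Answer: 580248989796311/43229 ≈ 1.3423e+10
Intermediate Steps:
a(605)/(-345832) + (225*314 + 138)/(1/(139195 + 50423)) = (40*605)/(-345832) + (225*314 + 138)/(1/(139195 + 50423)) = 24200*(-1/345832) + (70650 + 138)/(1/189618) = -3025/43229 + 70788/(1/189618) = -3025/43229 + 70788*189618 = -3025/43229 + 13422678984 = 580248989796311/43229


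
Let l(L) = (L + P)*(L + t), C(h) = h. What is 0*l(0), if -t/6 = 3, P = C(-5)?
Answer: 0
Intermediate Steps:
P = -5
t = -18 (t = -6*3 = -18)
l(L) = (-18 + L)*(-5 + L) (l(L) = (L - 5)*(L - 18) = (-5 + L)*(-18 + L) = (-18 + L)*(-5 + L))
0*l(0) = 0*(90 + 0² - 23*0) = 0*(90 + 0 + 0) = 0*90 = 0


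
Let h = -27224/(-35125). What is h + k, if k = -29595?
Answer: -1039497151/35125 ≈ -29594.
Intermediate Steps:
h = 27224/35125 (h = -27224*(-1/35125) = 27224/35125 ≈ 0.77506)
h + k = 27224/35125 - 29595 = -1039497151/35125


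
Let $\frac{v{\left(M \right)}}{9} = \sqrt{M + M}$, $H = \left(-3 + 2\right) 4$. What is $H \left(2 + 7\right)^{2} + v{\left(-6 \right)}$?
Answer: $-324 + 18 i \sqrt{3} \approx -324.0 + 31.177 i$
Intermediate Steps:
$H = -4$ ($H = \left(-1\right) 4 = -4$)
$v{\left(M \right)} = 9 \sqrt{2} \sqrt{M}$ ($v{\left(M \right)} = 9 \sqrt{M + M} = 9 \sqrt{2 M} = 9 \sqrt{2} \sqrt{M}$)
$H \left(2 + 7\right)^{2} + v{\left(-6 \right)} = - 4 \left(2 + 7\right)^{2} + 9 \sqrt{2} \sqrt{-6} = - 4 \cdot 9^{2} + 9 \sqrt{2} i \sqrt{6} = \left(-4\right) 81 + 18 i \sqrt{3} = -324 + 18 i \sqrt{3}$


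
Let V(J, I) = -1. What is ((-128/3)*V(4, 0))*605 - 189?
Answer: 76873/3 ≈ 25624.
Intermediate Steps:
((-128/3)*V(4, 0))*605 - 189 = (-128/3*(-1))*605 - 189 = (-128*1/3*(-1))*605 - 189 = -128/3*(-1)*605 - 189 = (128/3)*605 - 189 = 77440/3 - 189 = 76873/3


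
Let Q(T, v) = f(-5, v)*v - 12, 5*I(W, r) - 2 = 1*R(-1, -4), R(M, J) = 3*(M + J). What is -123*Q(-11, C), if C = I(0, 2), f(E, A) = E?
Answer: -123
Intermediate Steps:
R(M, J) = 3*J + 3*M (R(M, J) = 3*(J + M) = 3*J + 3*M)
I(W, r) = -13/5 (I(W, r) = ⅖ + (1*(3*(-4) + 3*(-1)))/5 = ⅖ + (1*(-12 - 3))/5 = ⅖ + (1*(-15))/5 = ⅖ + (⅕)*(-15) = ⅖ - 3 = -13/5)
C = -13/5 ≈ -2.6000
Q(T, v) = -12 - 5*v (Q(T, v) = -5*v - 12 = -12 - 5*v)
-123*Q(-11, C) = -123*(-12 - 5*(-13/5)) = -123*(-12 + 13) = -123*1 = -123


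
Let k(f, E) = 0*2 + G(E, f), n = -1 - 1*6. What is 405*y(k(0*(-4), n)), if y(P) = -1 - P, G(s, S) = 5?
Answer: -2430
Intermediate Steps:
n = -7 (n = -1 - 6 = -7)
k(f, E) = 5 (k(f, E) = 0*2 + 5 = 0 + 5 = 5)
405*y(k(0*(-4), n)) = 405*(-1 - 1*5) = 405*(-1 - 5) = 405*(-6) = -2430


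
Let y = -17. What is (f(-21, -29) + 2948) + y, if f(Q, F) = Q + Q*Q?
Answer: 3351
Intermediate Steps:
f(Q, F) = Q + Q²
(f(-21, -29) + 2948) + y = (-21*(1 - 21) + 2948) - 17 = (-21*(-20) + 2948) - 17 = (420 + 2948) - 17 = 3368 - 17 = 3351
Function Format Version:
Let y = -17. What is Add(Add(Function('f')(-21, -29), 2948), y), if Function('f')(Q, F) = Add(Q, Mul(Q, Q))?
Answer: 3351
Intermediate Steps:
Function('f')(Q, F) = Add(Q, Pow(Q, 2))
Add(Add(Function('f')(-21, -29), 2948), y) = Add(Add(Mul(-21, Add(1, -21)), 2948), -17) = Add(Add(Mul(-21, -20), 2948), -17) = Add(Add(420, 2948), -17) = Add(3368, -17) = 3351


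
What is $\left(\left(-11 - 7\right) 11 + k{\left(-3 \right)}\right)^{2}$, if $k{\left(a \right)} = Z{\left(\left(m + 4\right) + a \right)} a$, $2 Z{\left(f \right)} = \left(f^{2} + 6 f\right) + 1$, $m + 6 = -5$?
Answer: $\frac{269361}{4} \approx 67340.0$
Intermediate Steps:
$m = -11$ ($m = -6 - 5 = -11$)
$Z{\left(f \right)} = \frac{1}{2} + \frac{f^{2}}{2} + 3 f$ ($Z{\left(f \right)} = \frac{\left(f^{2} + 6 f\right) + 1}{2} = \frac{1 + f^{2} + 6 f}{2} = \frac{1}{2} + \frac{f^{2}}{2} + 3 f$)
$k{\left(a \right)} = a \left(- \frac{41}{2} + \frac{\left(-7 + a\right)^{2}}{2} + 3 a\right)$ ($k{\left(a \right)} = \left(\frac{1}{2} + \frac{\left(\left(-11 + 4\right) + a\right)^{2}}{2} + 3 \left(\left(-11 + 4\right) + a\right)\right) a = \left(\frac{1}{2} + \frac{\left(-7 + a\right)^{2}}{2} + 3 \left(-7 + a\right)\right) a = \left(\frac{1}{2} + \frac{\left(-7 + a\right)^{2}}{2} + \left(-21 + 3 a\right)\right) a = \left(- \frac{41}{2} + \frac{\left(-7 + a\right)^{2}}{2} + 3 a\right) a = a \left(- \frac{41}{2} + \frac{\left(-7 + a\right)^{2}}{2} + 3 a\right)$)
$\left(\left(-11 - 7\right) 11 + k{\left(-3 \right)}\right)^{2} = \left(\left(-11 - 7\right) 11 + \frac{1}{2} \left(-3\right) \left(8 + \left(-3\right)^{2} - -24\right)\right)^{2} = \left(\left(-18\right) 11 + \frac{1}{2} \left(-3\right) \left(8 + 9 + 24\right)\right)^{2} = \left(-198 + \frac{1}{2} \left(-3\right) 41\right)^{2} = \left(-198 - \frac{123}{2}\right)^{2} = \left(- \frac{519}{2}\right)^{2} = \frac{269361}{4}$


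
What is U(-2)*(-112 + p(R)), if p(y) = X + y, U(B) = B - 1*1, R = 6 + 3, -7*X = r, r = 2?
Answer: 2169/7 ≈ 309.86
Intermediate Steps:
X = -2/7 (X = -1/7*2 = -2/7 ≈ -0.28571)
R = 9
U(B) = -1 + B (U(B) = B - 1 = -1 + B)
p(y) = -2/7 + y
U(-2)*(-112 + p(R)) = (-1 - 2)*(-112 + (-2/7 + 9)) = -3*(-112 + 61/7) = -3*(-723/7) = 2169/7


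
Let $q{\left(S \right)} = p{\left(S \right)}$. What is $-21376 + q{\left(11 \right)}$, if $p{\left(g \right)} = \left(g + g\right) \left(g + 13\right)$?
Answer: $-20848$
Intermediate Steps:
$p{\left(g \right)} = 2 g \left(13 + g\right)$
$q{\left(S \right)} = 2 S \left(13 + S\right)$
$-21376 + q{\left(11 \right)} = -21376 + 2 \cdot 11 \left(13 + 11\right) = -21376 + 2 \cdot 11 \cdot 24 = -21376 + 528 = -20848$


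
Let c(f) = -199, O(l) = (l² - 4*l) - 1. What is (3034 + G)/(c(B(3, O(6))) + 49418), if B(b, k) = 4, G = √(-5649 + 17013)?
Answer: 3034/49219 + 2*√2841/49219 ≈ 0.063809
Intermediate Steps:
O(l) = -1 + l² - 4*l
G = 2*√2841 (G = √11364 = 2*√2841 ≈ 106.60)
(3034 + G)/(c(B(3, O(6))) + 49418) = (3034 + 2*√2841)/(-199 + 49418) = (3034 + 2*√2841)/49219 = (3034 + 2*√2841)*(1/49219) = 3034/49219 + 2*√2841/49219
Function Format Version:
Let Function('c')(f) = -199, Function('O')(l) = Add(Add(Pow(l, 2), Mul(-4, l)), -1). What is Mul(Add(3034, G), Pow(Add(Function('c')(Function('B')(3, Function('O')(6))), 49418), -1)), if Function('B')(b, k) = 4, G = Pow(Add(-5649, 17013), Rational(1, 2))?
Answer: Add(Rational(3034, 49219), Mul(Rational(2, 49219), Pow(2841, Rational(1, 2)))) ≈ 0.063809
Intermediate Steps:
Function('O')(l) = Add(-1, Pow(l, 2), Mul(-4, l))
G = Mul(2, Pow(2841, Rational(1, 2))) (G = Pow(11364, Rational(1, 2)) = Mul(2, Pow(2841, Rational(1, 2))) ≈ 106.60)
Mul(Add(3034, G), Pow(Add(Function('c')(Function('B')(3, Function('O')(6))), 49418), -1)) = Mul(Add(3034, Mul(2, Pow(2841, Rational(1, 2)))), Pow(Add(-199, 49418), -1)) = Mul(Add(3034, Mul(2, Pow(2841, Rational(1, 2)))), Pow(49219, -1)) = Mul(Add(3034, Mul(2, Pow(2841, Rational(1, 2)))), Rational(1, 49219)) = Add(Rational(3034, 49219), Mul(Rational(2, 49219), Pow(2841, Rational(1, 2))))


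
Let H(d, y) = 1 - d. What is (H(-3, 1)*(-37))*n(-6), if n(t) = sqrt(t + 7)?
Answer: -148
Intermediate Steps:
n(t) = sqrt(7 + t)
(H(-3, 1)*(-37))*n(-6) = ((1 - 1*(-3))*(-37))*sqrt(7 - 6) = ((1 + 3)*(-37))*sqrt(1) = (4*(-37))*1 = -148*1 = -148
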